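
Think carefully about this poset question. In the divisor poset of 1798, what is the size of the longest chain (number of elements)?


A chain is a totally ordered subset; we count the number of elements in a maximum chain.
Compute, for each element x, the size of the longest chain ending at x:
  1: 1
  2: 2
  29: 2
  31: 2
  58: 3
  62: 3
  ...
A maximum chain: 1 < 2 < 58 < 1798
Number of elements in the longest chain: 4


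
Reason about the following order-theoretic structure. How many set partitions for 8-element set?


B(n) = number of set partitions of an n-element set.
B(n) satisfies the recurrence: B(n+1) = sum_k C(n,k)*B(k).
B(8) = 4140


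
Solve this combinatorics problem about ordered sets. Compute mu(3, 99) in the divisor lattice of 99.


In a divisor lattice, mu(a,b) = mu(b/a) where mu is the classical Mobius function.
b/a = 99/3 = 33
Prime factorization of 33: primes [3, 11]
33 is squarefree with 2 prime factor(s), so mu(33) = (-1)^2 = 1


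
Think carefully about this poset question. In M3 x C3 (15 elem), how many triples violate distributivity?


Distributive law: a ^ (b v c) = (a ^ b) v (a ^ c).
Check all 15^3 = 3375 ordered triples (a,b,c).
  e.g. a=(a1,0), b=(a2,0), c=(a3,0): lhs=(a1,0) != rhs=(0,0)
  e.g. a=(a1,0), b=(a2,0), c=(a3,1): lhs=(a1,0) != rhs=(0,0)
Total violating triples: 162


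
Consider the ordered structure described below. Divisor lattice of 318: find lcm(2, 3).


In a divisor lattice, join = lcm (least common multiple).
gcd(2,3) = 1
lcm(2,3) = 2*3/gcd = 6/1 = 6


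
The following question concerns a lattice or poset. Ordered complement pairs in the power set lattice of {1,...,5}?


Complement pair (a,b): a meet b = bottom, a join b = top.
Here: A intersect B = {} and A union B = {1,...,5}.
Pairs found: ({},{1,2,3,4,5}), ({1},{2,3,4,5}), ({2},{1,3,4,5}), ({3},{1,2,4,5}), ... (28 more)
Total ordered pairs: 32


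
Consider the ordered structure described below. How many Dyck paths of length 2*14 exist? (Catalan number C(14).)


C(n) = C(2n, n) / (n+1).
C(28, 14) = 40116600
C(14) = 40116600 / 15 = 2674440


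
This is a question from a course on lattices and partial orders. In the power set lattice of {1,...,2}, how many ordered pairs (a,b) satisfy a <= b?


The order relation is {(a,b) : a <= b}, reflexive so it includes (a,a).
Examples: ({},{}), ({},{1,2}), ({},{1}), ({},{2}), ({1,2},{1,2}), ...
Total ordered pairs: 9


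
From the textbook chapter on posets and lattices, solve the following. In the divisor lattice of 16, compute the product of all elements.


Divisors of 16: [1, 2, 4, 8, 16]
Product = n^(d(n)/2) = 16^(5/2)
Product = 1024


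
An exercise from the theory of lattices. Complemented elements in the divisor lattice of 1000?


An element a is complemented if some b has a meet b = bottom, a join b = top.
a is complemented iff gcd(a, n/a)=1, i.e. a is a unitary divisor of 1000.
Complemented elements: 1, 8, 125, 1000
Count: 4


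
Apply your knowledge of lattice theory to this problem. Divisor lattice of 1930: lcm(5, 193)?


Join=lcm.
gcd(5,193)=1
lcm=965


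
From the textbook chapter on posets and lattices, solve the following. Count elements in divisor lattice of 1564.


Divisors of 1564: [1, 2, 4, 17, 23, 34, 46, 68, 92, 391, 782, 1564]
Count: 12


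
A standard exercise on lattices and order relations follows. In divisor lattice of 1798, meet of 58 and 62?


In a divisor lattice, meet = gcd (greatest common divisor).
By Euclidean algorithm or factoring: gcd(58,62) = 2


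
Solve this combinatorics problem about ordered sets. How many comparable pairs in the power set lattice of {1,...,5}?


A comparable pair {a,b} has a < b or b < a in the order.
Count unordered pairs where one element is strictly below the other.
Examples: {{},{1}}, {{},{2}}, {{},{3}}, {{},{4}}, ...
Total comparable pairs: 211


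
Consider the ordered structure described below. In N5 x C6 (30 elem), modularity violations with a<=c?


Modular law: if a <= c then a v (b ^ c) = (a v b) ^ c.
Check all triples (a,b,c) with a <= c among 30 elements.
  e.g. a=(a,0), b=(c,0), c=(b,0): lhs=(a,0) != rhs=(b,0)
  e.g. a=(a,0), b=(c,1), c=(b,0): lhs=(a,0) != rhs=(b,0)
Total violating triples: 126


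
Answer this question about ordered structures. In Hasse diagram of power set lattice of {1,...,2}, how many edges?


A cover relation a -< b holds when a < b with no c strictly between.
Cover relations:
  {} -< {1}
  {} -< {2}
  {1} -< {1,2}
  {2} -< {1,2}
Total: 4


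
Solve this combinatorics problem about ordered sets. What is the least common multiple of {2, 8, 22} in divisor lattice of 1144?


In a divisor lattice, join = lcm (least common multiple).
Compute lcm iteratively: start with first element, then lcm(current, next).
Elements: [2, 8, 22]
lcm(2,8) = 8
lcm(8,22) = 88
Final lcm = 88


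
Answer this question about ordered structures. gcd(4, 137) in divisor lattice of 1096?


Meet=gcd.
gcd(4,137)=1


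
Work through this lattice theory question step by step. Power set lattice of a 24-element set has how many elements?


Power set = 2^n.
2^24 = 16777216


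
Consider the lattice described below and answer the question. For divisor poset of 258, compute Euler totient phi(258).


phi(n) = n * prod_{p|n} (1 - 1/p).
Prime divisors of 258: [2, 3, 43]
phi(258) = 258 * (1 - 1/2) * (1 - 1/3) * (1 - 1/43)
phi(258) = 84


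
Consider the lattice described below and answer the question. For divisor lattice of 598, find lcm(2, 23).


In a divisor lattice, join = lcm (least common multiple).
Compute lcm iteratively: start with first element, then lcm(current, next).
Elements: [2, 23]
lcm(2,23) = 46
Final lcm = 46


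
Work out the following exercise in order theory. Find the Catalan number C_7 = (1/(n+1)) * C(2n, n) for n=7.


C(n) = C(2n, n) / (n+1).
C(14, 7) = 3432
C(7) = 3432 / 8 = 429


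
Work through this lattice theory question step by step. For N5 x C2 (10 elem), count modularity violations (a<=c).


Modular law: if a <= c then a v (b ^ c) = (a v b) ^ c.
Check all triples (a,b,c) with a <= c among 10 elements.
  e.g. a=(a,0), b=(c,0), c=(b,0): lhs=(a,0) != rhs=(b,0)
  e.g. a=(a,0), b=(c,1), c=(b,0): lhs=(a,0) != rhs=(b,0)
Total violating triples: 6


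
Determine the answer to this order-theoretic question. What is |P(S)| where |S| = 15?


Power set = 2^n.
2^15 = 32768


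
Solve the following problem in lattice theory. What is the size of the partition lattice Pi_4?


B(n) = number of set partitions of an n-element set.
B(n) satisfies the recurrence: B(n+1) = sum_k C(n,k)*B(k).
B(4) = 15


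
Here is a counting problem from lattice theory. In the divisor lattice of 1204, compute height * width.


Height = length of longest chain minus 1; width = size of largest antichain.
A maximum chain: 1 | 43 | 301 | 602 | 1204  (height 4).
A maximum antichain: {4, 14, 86, 301}  (width 4).
Product = 4 * 4 = 16


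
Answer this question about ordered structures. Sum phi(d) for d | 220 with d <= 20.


Divisors of 220 up to 20: [1, 2, 4, 5, 10, 11, 20]
phi values: [1, 1, 2, 4, 4, 10, 8]
Sum = 30


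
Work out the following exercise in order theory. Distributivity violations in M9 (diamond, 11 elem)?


Distributive law: a ^ (b v c) = (a ^ b) v (a ^ c).
Check all 11^3 = 1331 ordered triples (a,b,c).
  e.g. a=a1, b=a2, c=a3: lhs=a1 != rhs=0
  e.g. a=a1, b=a2, c=a4: lhs=a1 != rhs=0
Total violating triples: 504


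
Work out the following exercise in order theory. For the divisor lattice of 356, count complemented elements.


An element a is complemented if some b has a meet b = bottom, a join b = top.
a is complemented iff gcd(a, n/a)=1, i.e. a is a unitary divisor of 356.
Complemented elements: 1, 4, 89, 356
Count: 4


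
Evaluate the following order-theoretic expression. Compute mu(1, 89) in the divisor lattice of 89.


In a divisor lattice, mu(a,b) = mu(b/a) where mu is the classical Mobius function.
b/a = 89/1 = 89
Prime factorization of 89: primes [89]
89 is squarefree with 1 prime factor(s), so mu(89) = (-1)^1 = -1


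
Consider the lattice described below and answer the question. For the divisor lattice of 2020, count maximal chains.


A maximal chain goes from the minimum element to a maximal element via cover relations.
Counting all min-to-max paths in the cover graph.
Total maximal chains: 12


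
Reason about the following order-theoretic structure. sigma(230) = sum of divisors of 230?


sigma(n) = sum of divisors.
Divisors of 230: [1, 2, 5, 10, 23, 46, 115, 230]
Sum = 432


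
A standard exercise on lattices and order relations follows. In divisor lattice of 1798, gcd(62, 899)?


Meet=gcd.
gcd(62,899)=31


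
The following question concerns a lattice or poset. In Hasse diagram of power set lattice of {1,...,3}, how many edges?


A cover relation a -< b holds when a < b with no c strictly between.
Cover relations:
  {} -< {1}
  {} -< {2}
  {} -< {3}
  {1} -< {1,2}
  {1} -< {1,3}
  {2} -< {1,2}
  {2} -< {2,3}
  {3} -< {1,3}
  ...4 more
Total: 12


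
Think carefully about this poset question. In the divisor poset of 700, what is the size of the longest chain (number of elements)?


A chain is a totally ordered subset; we count the number of elements in a maximum chain.
Compute, for each element x, the size of the longest chain ending at x:
  1: 1
  2: 2
  5: 2
  7: 2
  4: 3
  25: 3
  ...
A maximum chain: 1 < 2 < 4 < 20 < 100 < 700
Number of elements in the longest chain: 6


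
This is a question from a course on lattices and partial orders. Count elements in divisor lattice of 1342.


Divisors of 1342: [1, 2, 11, 22, 61, 122, 671, 1342]
Count: 8


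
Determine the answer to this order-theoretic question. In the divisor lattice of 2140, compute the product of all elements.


Divisors of 2140: [1, 2, 4, 5, 10, 20, 107, 214, 428, 535, 1070, 2140]
Product = n^(d(n)/2) = 2140^(12/2)
Product = 96046742518336000000


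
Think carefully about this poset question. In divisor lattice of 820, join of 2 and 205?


In a divisor lattice, join = lcm (least common multiple).
gcd(2,205) = 1
lcm(2,205) = 2*205/gcd = 410/1 = 410


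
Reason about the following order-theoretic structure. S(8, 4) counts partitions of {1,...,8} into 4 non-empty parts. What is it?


S(n,k) = k*S(n-1,k) + S(n-1,k-1).
S(7,4) = 350, S(7,3) = 301
S(8,4) = 4*350 + 301 = 1400 + 301
S(8,4) = 1701


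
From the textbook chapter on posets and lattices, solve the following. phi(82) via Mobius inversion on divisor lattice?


phi(n) = n * prod_{p|n} (1 - 1/p).
Prime divisors of 82: [2, 41]
phi(82) = 82 * (1 - 1/2) * (1 - 1/41)
phi(82) = 40


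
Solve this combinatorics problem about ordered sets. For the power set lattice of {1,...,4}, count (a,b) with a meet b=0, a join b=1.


Complement pair (a,b): a meet b = bottom, a join b = top.
Here: A intersect B = {} and A union B = {1,...,4}.
Pairs found: ({},{1,2,3,4}), ({1},{2,3,4}), ({2},{1,3,4}), ({3},{1,2,4}), ... (12 more)
Total ordered pairs: 16


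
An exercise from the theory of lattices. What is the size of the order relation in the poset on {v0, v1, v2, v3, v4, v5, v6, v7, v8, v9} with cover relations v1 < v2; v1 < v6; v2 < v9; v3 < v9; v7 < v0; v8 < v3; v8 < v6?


The order relation is {(a,b) : a <= b}, reflexive so it includes (a,a).
Examples: (v0,v0), (v1,v1), (v1,v2), (v1,v6), (v1,v9), ...
Total ordered pairs: 19


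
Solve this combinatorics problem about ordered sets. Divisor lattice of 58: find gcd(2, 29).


In a divisor lattice, meet = gcd (greatest common divisor).
By Euclidean algorithm or factoring: gcd(2,29) = 1


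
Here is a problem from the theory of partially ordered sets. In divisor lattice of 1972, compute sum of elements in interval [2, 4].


Interval [2,4] in divisors of 1972: [2, 4]
Sum = 6


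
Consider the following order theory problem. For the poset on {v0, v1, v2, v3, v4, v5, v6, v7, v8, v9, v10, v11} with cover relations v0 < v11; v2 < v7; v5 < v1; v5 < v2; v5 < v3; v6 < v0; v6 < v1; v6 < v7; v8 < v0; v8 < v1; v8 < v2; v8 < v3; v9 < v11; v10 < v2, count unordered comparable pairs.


A comparable pair {a,b} has a < b or b < a in the order.
Count unordered pairs where one element is strictly below the other.
Examples: {v0,v6}, {v0,v8}, {v0,v11}, {v1,v5}, ...
Total comparable pairs: 19


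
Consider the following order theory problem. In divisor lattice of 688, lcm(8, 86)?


Join=lcm.
gcd(8,86)=2
lcm=344


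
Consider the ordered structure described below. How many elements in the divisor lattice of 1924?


Divisors of 1924: [1, 2, 4, 13, 26, 37, 52, 74, 148, 481, 962, 1924]
Count: 12


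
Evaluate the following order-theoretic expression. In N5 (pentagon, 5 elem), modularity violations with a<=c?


Modular law: if a <= c then a v (b ^ c) = (a v b) ^ c.
Check all triples (a,b,c) with a <= c among 5 elements.
  e.g. a=a, b=c, c=b: lhs=a != rhs=b
Total violating triples: 1


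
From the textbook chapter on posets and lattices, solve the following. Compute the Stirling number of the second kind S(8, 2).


S(n,k) = k*S(n-1,k) + S(n-1,k-1).
S(7,2) = 63, S(7,1) = 1
S(8,2) = 2*63 + 1 = 126 + 1
S(8,2) = 127


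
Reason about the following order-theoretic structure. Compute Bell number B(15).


B(n) = number of set partitions of an n-element set.
B(n) satisfies the recurrence: B(n+1) = sum_k C(n,k)*B(k).
B(15) = 1382958545


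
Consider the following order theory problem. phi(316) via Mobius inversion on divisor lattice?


phi(n) = n * prod_{p|n} (1 - 1/p).
Prime divisors of 316: [2, 79]
phi(316) = 316 * (1 - 1/2) * (1 - 1/79)
phi(316) = 156


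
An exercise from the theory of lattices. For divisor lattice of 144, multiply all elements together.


Divisors of 144: [1, 2, 3, 4, 6, 8, 9, 12, 16, 18, 24, 36, 48, 72, 144]
Product = n^(d(n)/2) = 144^(15/2)
Product = 15407021574586368


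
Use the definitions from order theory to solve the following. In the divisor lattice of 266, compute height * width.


Height = length of longest chain minus 1; width = size of largest antichain.
A maximum chain: 1 | 19 | 133 | 266  (height 3).
A maximum antichain: {2, 7, 19}  (width 3).
Product = 3 * 3 = 9


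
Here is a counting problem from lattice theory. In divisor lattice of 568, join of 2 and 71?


In a divisor lattice, join = lcm (least common multiple).
gcd(2,71) = 1
lcm(2,71) = 2*71/gcd = 142/1 = 142


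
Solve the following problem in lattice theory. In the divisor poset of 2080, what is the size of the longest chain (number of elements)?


A chain is a totally ordered subset; we count the number of elements in a maximum chain.
Compute, for each element x, the size of the longest chain ending at x:
  1: 1
  2: 2
  5: 2
  13: 2
  4: 3
  8: 4
  ...
A maximum chain: 1 < 2 < 4 < 8 < 16 < 32 < 160 < 2080
Number of elements in the longest chain: 8


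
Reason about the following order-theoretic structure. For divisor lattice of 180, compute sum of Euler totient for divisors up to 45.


Divisors of 180 up to 45: [1, 2, 3, 4, 5, 6, 9, 10, 12, 15, 18, 20, 30, 36, 45]
phi values: [1, 1, 2, 2, 4, 2, 6, 4, 4, 8, 6, 8, 8, 12, 24]
Sum = 92


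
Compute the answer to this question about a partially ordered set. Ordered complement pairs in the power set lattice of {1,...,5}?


Complement pair (a,b): a meet b = bottom, a join b = top.
Here: A intersect B = {} and A union B = {1,...,5}.
Pairs found: ({},{1,2,3,4,5}), ({1},{2,3,4,5}), ({2},{1,3,4,5}), ({3},{1,2,4,5}), ... (28 more)
Total ordered pairs: 32


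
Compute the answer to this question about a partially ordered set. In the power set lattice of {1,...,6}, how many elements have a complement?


An element a is complemented if some b has a meet b = bottom, a join b = top.
every subset A has complement S\A, so all elements are complemented.
Complemented elements: {}, {1}, {2}, {3}, {4}, {5}, ... (58 more)
Count: 64


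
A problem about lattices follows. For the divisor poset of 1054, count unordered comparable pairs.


A comparable pair {a,b} has a < b or b < a in the order.
Count unordered pairs where one element is strictly below the other.
Examples: {1,2}, {1,17}, {1,31}, {1,34}, ...
Total comparable pairs: 19


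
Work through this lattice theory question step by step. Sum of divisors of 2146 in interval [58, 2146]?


Interval [58,2146] in divisors of 2146: [58, 2146]
Sum = 2204


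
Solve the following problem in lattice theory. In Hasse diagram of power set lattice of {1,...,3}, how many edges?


A cover relation a -< b holds when a < b with no c strictly between.
Cover relations:
  {} -< {1}
  {} -< {2}
  {} -< {3}
  {1} -< {1,2}
  {1} -< {1,3}
  {2} -< {1,2}
  {2} -< {2,3}
  {3} -< {1,3}
  ...4 more
Total: 12


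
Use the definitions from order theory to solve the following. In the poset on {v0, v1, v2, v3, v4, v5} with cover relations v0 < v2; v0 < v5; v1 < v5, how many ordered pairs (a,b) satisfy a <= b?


The order relation is {(a,b) : a <= b}, reflexive so it includes (a,a).
Examples: (v0,v0), (v0,v2), (v0,v5), (v1,v1), (v1,v5), ...
Total ordered pairs: 9


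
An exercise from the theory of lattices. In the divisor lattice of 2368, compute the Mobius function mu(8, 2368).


In a divisor lattice, mu(a,b) = mu(b/a) where mu is the classical Mobius function.
b/a = 2368/8 = 296
Prime factorization of 296: primes [2, 37]
296 is not squarefree, so mu(296) = 0


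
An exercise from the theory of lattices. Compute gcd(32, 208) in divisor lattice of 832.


In a divisor lattice, meet = gcd (greatest common divisor).
By Euclidean algorithm or factoring: gcd(32,208) = 16


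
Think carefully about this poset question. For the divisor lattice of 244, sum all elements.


sigma(n) = sum of divisors.
Divisors of 244: [1, 2, 4, 61, 122, 244]
Sum = 434


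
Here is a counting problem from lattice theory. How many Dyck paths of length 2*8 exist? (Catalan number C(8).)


C(n) = C(2n, n) / (n+1).
C(16, 8) = 12870
C(8) = 12870 / 9 = 1430


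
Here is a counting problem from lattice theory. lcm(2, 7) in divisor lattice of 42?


Join=lcm.
gcd(2,7)=1
lcm=14


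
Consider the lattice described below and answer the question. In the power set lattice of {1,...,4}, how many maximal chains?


A maximal chain goes from the minimum element to a maximal element via cover relations.
Counting all min-to-max paths in the cover graph.
Total maximal chains: 24


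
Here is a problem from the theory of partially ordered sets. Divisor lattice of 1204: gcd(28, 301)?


Meet=gcd.
gcd(28,301)=7


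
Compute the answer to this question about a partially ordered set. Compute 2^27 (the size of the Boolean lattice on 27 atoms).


Power set = 2^n.
2^27 = 134217728


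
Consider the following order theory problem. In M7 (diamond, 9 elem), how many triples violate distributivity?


Distributive law: a ^ (b v c) = (a ^ b) v (a ^ c).
Check all 9^3 = 729 ordered triples (a,b,c).
  e.g. a=a1, b=a2, c=a3: lhs=a1 != rhs=0
  e.g. a=a1, b=a2, c=a4: lhs=a1 != rhs=0
Total violating triples: 210


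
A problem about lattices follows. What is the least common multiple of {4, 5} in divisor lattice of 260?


In a divisor lattice, join = lcm (least common multiple).
Compute lcm iteratively: start with first element, then lcm(current, next).
Elements: [4, 5]
lcm(4,5) = 20
Final lcm = 20


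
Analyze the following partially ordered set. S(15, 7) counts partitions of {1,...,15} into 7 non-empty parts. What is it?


S(n,k) = k*S(n-1,k) + S(n-1,k-1).
S(14,7) = 49329280, S(14,6) = 63436373
S(15,7) = 7*49329280 + 63436373 = 345304960 + 63436373
S(15,7) = 408741333


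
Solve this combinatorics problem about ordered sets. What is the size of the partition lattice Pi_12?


B(n) = number of set partitions of an n-element set.
B(n) satisfies the recurrence: B(n+1) = sum_k C(n,k)*B(k).
B(12) = 4213597


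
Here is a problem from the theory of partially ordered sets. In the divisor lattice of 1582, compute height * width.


Height = length of longest chain minus 1; width = size of largest antichain.
A maximum chain: 1 | 113 | 791 | 1582  (height 3).
A maximum antichain: {2, 7, 113}  (width 3).
Product = 3 * 3 = 9


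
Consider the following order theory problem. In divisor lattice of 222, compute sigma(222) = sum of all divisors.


sigma(n) = sum of divisors.
Divisors of 222: [1, 2, 3, 6, 37, 74, 111, 222]
Sum = 456


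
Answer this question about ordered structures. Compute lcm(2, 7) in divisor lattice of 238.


In a divisor lattice, join = lcm (least common multiple).
gcd(2,7) = 1
lcm(2,7) = 2*7/gcd = 14/1 = 14


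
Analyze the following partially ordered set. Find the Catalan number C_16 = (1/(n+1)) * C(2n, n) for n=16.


C(n) = C(2n, n) / (n+1).
C(32, 16) = 601080390
C(16) = 601080390 / 17 = 35357670


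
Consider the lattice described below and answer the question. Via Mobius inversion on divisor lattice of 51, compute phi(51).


phi(n) = n * prod_{p|n} (1 - 1/p).
Prime divisors of 51: [3, 17]
phi(51) = 51 * (1 - 1/3) * (1 - 1/17)
phi(51) = 32


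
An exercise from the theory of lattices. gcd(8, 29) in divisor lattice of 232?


Meet=gcd.
gcd(8,29)=1


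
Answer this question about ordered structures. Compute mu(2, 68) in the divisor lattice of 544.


In a divisor lattice, mu(a,b) = mu(b/a) where mu is the classical Mobius function.
b/a = 68/2 = 34
Prime factorization of 34: primes [2, 17]
34 is squarefree with 2 prime factor(s), so mu(34) = (-1)^2 = 1


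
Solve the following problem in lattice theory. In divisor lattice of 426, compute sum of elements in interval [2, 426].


Interval [2,426] in divisors of 426: [2, 6, 142, 426]
Sum = 576


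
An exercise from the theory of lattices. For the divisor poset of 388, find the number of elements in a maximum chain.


A chain is a totally ordered subset; we count the number of elements in a maximum chain.
Compute, for each element x, the size of the longest chain ending at x:
  1: 1
  2: 2
  97: 2
  4: 3
  194: 3
  388: 4
A maximum chain: 1 < 2 < 4 < 388
Number of elements in the longest chain: 4


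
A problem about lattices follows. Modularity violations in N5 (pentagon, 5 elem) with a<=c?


Modular law: if a <= c then a v (b ^ c) = (a v b) ^ c.
Check all triples (a,b,c) with a <= c among 5 elements.
  e.g. a=a, b=c, c=b: lhs=a != rhs=b
Total violating triples: 1


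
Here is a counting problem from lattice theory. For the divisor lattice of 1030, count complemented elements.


An element a is complemented if some b has a meet b = bottom, a join b = top.
a is complemented iff gcd(a, n/a)=1, i.e. a is a unitary divisor of 1030.
Complemented elements: 1, 2, 5, 10, 103, 206, ... (2 more)
Count: 8


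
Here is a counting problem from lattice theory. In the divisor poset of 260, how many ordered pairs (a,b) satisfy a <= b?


The order relation is {(a,b) : a <= b}, reflexive so it includes (a,a).
Examples: (1,1), (1,10), (1,13), (1,130), (1,2), ...
Total ordered pairs: 54


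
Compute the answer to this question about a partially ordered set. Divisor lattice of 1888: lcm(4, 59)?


Join=lcm.
gcd(4,59)=1
lcm=236


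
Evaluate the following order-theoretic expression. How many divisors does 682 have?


Divisors of 682: [1, 2, 11, 22, 31, 62, 341, 682]
Count: 8


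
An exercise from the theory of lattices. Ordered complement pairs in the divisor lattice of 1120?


Complement pair (a,b): a meet b = bottom, a join b = top.
Here: gcd(a,b)=1 and lcm(a,b)=1120, i.e. a*b=1120 with a,b coprime.
Pairs found: (1,1120), (5,224), (7,160), (32,35), ... (4 more)
Total ordered pairs: 8


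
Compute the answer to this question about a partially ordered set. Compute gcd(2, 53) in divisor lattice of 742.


In a divisor lattice, meet = gcd (greatest common divisor).
By Euclidean algorithm or factoring: gcd(2,53) = 1


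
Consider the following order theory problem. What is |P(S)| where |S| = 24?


Power set = 2^n.
2^24 = 16777216


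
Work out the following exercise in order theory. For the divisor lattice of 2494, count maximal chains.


A maximal chain goes from the minimum element to a maximal element via cover relations.
Counting all min-to-max paths in the cover graph.
Total maximal chains: 6


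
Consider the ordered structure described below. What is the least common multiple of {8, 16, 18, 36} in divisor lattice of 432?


In a divisor lattice, join = lcm (least common multiple).
Compute lcm iteratively: start with first element, then lcm(current, next).
Elements: [8, 16, 18, 36]
lcm(8,16) = 16
lcm(16,18) = 144
lcm(144,36) = 144
Final lcm = 144


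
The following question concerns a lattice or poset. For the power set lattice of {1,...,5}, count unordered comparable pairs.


A comparable pair {a,b} has a < b or b < a in the order.
Count unordered pairs where one element is strictly below the other.
Examples: {{},{1}}, {{},{2}}, {{},{3}}, {{},{4}}, ...
Total comparable pairs: 211


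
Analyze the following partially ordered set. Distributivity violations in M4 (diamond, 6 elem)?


Distributive law: a ^ (b v c) = (a ^ b) v (a ^ c).
Check all 6^3 = 216 ordered triples (a,b,c).
  e.g. a=a1, b=a2, c=a3: lhs=a1 != rhs=0
  e.g. a=a1, b=a2, c=a4: lhs=a1 != rhs=0
Total violating triples: 24


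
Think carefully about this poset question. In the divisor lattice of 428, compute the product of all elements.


Divisors of 428: [1, 2, 4, 107, 214, 428]
Product = n^(d(n)/2) = 428^(6/2)
Product = 78402752


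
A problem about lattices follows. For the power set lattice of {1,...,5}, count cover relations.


A cover relation a -< b holds when a < b with no c strictly between.
Cover relations:
  {} -< {1}
  {} -< {2}
  {} -< {3}
  {} -< {4}
  {} -< {5}
  {1} -< {1,2}
  {1} -< {1,3}
  {1} -< {1,4}
  ...72 more
Total: 80


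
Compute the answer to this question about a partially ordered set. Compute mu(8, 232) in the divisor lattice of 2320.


In a divisor lattice, mu(a,b) = mu(b/a) where mu is the classical Mobius function.
b/a = 232/8 = 29
Prime factorization of 29: primes [29]
29 is squarefree with 1 prime factor(s), so mu(29) = (-1)^1 = -1


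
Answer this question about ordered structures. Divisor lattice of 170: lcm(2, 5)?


Join=lcm.
gcd(2,5)=1
lcm=10


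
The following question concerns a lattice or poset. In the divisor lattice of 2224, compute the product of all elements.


Divisors of 2224: [1, 2, 4, 8, 16, 139, 278, 556, 1112, 2224]
Product = n^(d(n)/2) = 2224^(10/2)
Product = 54409397219098624


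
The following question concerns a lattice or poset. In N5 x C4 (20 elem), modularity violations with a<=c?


Modular law: if a <= c then a v (b ^ c) = (a v b) ^ c.
Check all triples (a,b,c) with a <= c among 20 elements.
  e.g. a=(a,0), b=(c,0), c=(b,0): lhs=(a,0) != rhs=(b,0)
  e.g. a=(a,0), b=(c,1), c=(b,0): lhs=(a,0) != rhs=(b,0)
Total violating triples: 40


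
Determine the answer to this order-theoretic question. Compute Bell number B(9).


B(n) = number of set partitions of an n-element set.
B(n) satisfies the recurrence: B(n+1) = sum_k C(n,k)*B(k).
B(9) = 21147


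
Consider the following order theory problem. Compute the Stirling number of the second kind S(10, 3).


S(n,k) = k*S(n-1,k) + S(n-1,k-1).
S(9,3) = 3025, S(9,2) = 255
S(10,3) = 3*3025 + 255 = 9075 + 255
S(10,3) = 9330


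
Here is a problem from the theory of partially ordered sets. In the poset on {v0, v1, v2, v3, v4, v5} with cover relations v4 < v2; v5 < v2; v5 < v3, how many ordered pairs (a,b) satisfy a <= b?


The order relation is {(a,b) : a <= b}, reflexive so it includes (a,a).
Examples: (v0,v0), (v1,v1), (v2,v2), (v3,v3), (v4,v2), ...
Total ordered pairs: 9


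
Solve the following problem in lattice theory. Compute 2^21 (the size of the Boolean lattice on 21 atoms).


Power set = 2^n.
2^21 = 2097152


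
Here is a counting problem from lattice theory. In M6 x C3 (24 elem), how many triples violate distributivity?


Distributive law: a ^ (b v c) = (a ^ b) v (a ^ c).
Check all 24^3 = 13824 ordered triples (a,b,c).
  e.g. a=(a1,0), b=(a2,0), c=(a3,0): lhs=(a1,0) != rhs=(0,0)
  e.g. a=(a1,0), b=(a2,0), c=(a3,1): lhs=(a1,0) != rhs=(0,0)
Total violating triples: 3240


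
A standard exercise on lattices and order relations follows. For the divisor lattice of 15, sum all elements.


sigma(n) = sum of divisors.
Divisors of 15: [1, 3, 5, 15]
Sum = 24


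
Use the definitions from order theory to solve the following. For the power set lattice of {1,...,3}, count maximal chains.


A maximal chain goes from the minimum element to a maximal element via cover relations.
Counting all min-to-max paths in the cover graph.
Total maximal chains: 6


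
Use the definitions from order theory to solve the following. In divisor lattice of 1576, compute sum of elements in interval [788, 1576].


Interval [788,1576] in divisors of 1576: [788, 1576]
Sum = 2364


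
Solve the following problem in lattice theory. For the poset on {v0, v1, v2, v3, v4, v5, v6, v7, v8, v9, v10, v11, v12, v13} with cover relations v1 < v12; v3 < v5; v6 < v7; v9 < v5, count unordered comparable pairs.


A comparable pair {a,b} has a < b or b < a in the order.
Count unordered pairs where one element is strictly below the other.
Examples: {v1,v12}, {v3,v5}, {v5,v9}, {v6,v7}
Total comparable pairs: 4


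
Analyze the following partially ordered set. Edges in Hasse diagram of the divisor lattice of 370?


A cover relation a -< b holds when a < b with no c strictly between.
Cover relations:
  1 -< 2
  1 -< 5
  1 -< 37
  2 -< 10
  2 -< 74
  5 -< 10
  5 -< 185
  10 -< 370
  ...4 more
Total: 12


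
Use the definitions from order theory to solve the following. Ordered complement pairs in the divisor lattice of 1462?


Complement pair (a,b): a meet b = bottom, a join b = top.
Here: gcd(a,b)=1 and lcm(a,b)=1462, i.e. a*b=1462 with a,b coprime.
Pairs found: (1,1462), (2,731), (17,86), (34,43), ... (4 more)
Total ordered pairs: 8


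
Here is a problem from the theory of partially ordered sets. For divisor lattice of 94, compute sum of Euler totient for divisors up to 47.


Divisors of 94 up to 47: [1, 2, 47]
phi values: [1, 1, 46]
Sum = 48


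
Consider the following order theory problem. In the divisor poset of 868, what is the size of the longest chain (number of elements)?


A chain is a totally ordered subset; we count the number of elements in a maximum chain.
Compute, for each element x, the size of the longest chain ending at x:
  1: 1
  2: 2
  7: 2
  31: 2
  4: 3
  14: 3
  ...
A maximum chain: 1 < 2 < 4 < 28 < 868
Number of elements in the longest chain: 5


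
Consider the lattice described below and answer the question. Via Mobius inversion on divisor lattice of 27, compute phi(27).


phi(n) = n * prod_{p|n} (1 - 1/p).
Prime divisors of 27: [3]
phi(27) = 27 * (1 - 1/3)
phi(27) = 18


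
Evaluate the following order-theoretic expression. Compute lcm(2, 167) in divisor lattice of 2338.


In a divisor lattice, join = lcm (least common multiple).
gcd(2,167) = 1
lcm(2,167) = 2*167/gcd = 334/1 = 334


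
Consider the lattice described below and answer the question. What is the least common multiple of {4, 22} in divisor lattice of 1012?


In a divisor lattice, join = lcm (least common multiple).
Compute lcm iteratively: start with first element, then lcm(current, next).
Elements: [4, 22]
lcm(4,22) = 44
Final lcm = 44


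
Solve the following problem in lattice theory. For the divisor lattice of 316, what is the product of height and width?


Height = length of longest chain minus 1; width = size of largest antichain.
A maximum chain: 1 | 79 | 158 | 316  (height 3).
A maximum antichain: {2, 79}  (width 2).
Product = 3 * 2 = 6


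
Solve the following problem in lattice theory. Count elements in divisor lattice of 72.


Divisors of 72: [1, 2, 3, 4, 6, 8, 9, 12, 18, 24, 36, 72]
Count: 12


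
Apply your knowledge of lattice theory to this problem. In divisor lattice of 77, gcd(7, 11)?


Meet=gcd.
gcd(7,11)=1


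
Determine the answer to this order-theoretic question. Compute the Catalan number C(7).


C(n) = C(2n, n) / (n+1).
C(14, 7) = 3432
C(7) = 3432 / 8 = 429


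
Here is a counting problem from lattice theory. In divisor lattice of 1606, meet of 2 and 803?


In a divisor lattice, meet = gcd (greatest common divisor).
By Euclidean algorithm or factoring: gcd(2,803) = 1


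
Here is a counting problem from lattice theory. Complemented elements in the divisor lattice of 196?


An element a is complemented if some b has a meet b = bottom, a join b = top.
a is complemented iff gcd(a, n/a)=1, i.e. a is a unitary divisor of 196.
Complemented elements: 1, 4, 49, 196
Count: 4


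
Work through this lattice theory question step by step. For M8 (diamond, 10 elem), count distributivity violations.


Distributive law: a ^ (b v c) = (a ^ b) v (a ^ c).
Check all 10^3 = 1000 ordered triples (a,b,c).
  e.g. a=a1, b=a2, c=a3: lhs=a1 != rhs=0
  e.g. a=a1, b=a2, c=a4: lhs=a1 != rhs=0
Total violating triples: 336


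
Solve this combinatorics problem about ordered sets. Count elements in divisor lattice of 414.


Divisors of 414: [1, 2, 3, 6, 9, 18, 23, 46, 69, 138, 207, 414]
Count: 12


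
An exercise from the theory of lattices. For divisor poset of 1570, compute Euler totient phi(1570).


phi(n) = n * prod_{p|n} (1 - 1/p).
Prime divisors of 1570: [2, 5, 157]
phi(1570) = 1570 * (1 - 1/2) * (1 - 1/5) * (1 - 1/157)
phi(1570) = 624


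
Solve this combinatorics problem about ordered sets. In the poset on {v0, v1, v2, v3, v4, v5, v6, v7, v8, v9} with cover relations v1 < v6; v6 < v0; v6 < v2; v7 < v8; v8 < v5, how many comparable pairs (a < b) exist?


A comparable pair {a,b} has a < b or b < a in the order.
Count unordered pairs where one element is strictly below the other.
Examples: {v0,v1}, {v0,v6}, {v1,v2}, {v1,v6}, ...
Total comparable pairs: 8


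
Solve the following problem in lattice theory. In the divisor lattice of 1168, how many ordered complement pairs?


Complement pair (a,b): a meet b = bottom, a join b = top.
Here: gcd(a,b)=1 and lcm(a,b)=1168, i.e. a*b=1168 with a,b coprime.
Pairs found: (1,1168), (16,73), (73,16), (1168,1)
Total ordered pairs: 4


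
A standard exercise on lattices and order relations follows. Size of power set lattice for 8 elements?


Power set = 2^n.
2^8 = 256


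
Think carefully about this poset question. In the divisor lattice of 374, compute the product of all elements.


Divisors of 374: [1, 2, 11, 17, 22, 34, 187, 374]
Product = n^(d(n)/2) = 374^(8/2)
Product = 19565295376


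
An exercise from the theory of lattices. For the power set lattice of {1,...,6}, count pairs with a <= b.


The order relation is {(a,b) : a <= b}, reflexive so it includes (a,a).
Examples: ({},{}), ({},{1,2}), ({},{1,2,3}), ({},{1,2,3,4}), ({},{1,2,3,4,5}), ...
Total ordered pairs: 729


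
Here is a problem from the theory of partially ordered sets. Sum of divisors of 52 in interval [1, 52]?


Interval [1,52] in divisors of 52: [1, 2, 4, 13, 26, 52]
Sum = 98


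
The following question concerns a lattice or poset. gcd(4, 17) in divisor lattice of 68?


Meet=gcd.
gcd(4,17)=1


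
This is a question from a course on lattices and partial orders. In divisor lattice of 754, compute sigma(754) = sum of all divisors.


sigma(n) = sum of divisors.
Divisors of 754: [1, 2, 13, 26, 29, 58, 377, 754]
Sum = 1260


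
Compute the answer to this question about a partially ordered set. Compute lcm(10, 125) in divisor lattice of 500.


In a divisor lattice, join = lcm (least common multiple).
gcd(10,125) = 5
lcm(10,125) = 10*125/gcd = 1250/5 = 250


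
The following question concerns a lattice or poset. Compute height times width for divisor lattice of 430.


Height = length of longest chain minus 1; width = size of largest antichain.
A maximum chain: 1 | 43 | 215 | 430  (height 3).
A maximum antichain: {2, 5, 43}  (width 3).
Product = 3 * 3 = 9


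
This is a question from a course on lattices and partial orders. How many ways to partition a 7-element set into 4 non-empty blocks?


S(n,k) = k*S(n-1,k) + S(n-1,k-1).
S(6,4) = 65, S(6,3) = 90
S(7,4) = 4*65 + 90 = 260 + 90
S(7,4) = 350


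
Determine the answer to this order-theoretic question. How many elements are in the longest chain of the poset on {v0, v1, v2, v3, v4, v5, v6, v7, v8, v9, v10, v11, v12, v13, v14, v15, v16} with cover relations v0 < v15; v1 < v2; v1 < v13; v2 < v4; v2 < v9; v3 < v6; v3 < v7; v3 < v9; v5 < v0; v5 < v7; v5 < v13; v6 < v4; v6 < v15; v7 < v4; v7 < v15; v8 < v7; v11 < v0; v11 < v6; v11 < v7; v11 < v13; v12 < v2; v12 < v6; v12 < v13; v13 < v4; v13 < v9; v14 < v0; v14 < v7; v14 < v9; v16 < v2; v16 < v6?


A chain is a totally ordered subset; we count the number of elements in a maximum chain.
Compute, for each element x, the size of the longest chain ending at x:
  v1: 1
  v3: 1
  v5: 1
  v8: 1
  v10: 1
  v11: 1
  ...
A maximum chain: v1 < v2 < v4
Number of elements in the longest chain: 3


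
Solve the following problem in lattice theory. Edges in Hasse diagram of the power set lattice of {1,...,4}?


A cover relation a -< b holds when a < b with no c strictly between.
Cover relations:
  {} -< {1}
  {} -< {2}
  {} -< {3}
  {} -< {4}
  {1} -< {1,2}
  {1} -< {1,3}
  {1} -< {1,4}
  {2} -< {1,2}
  ...24 more
Total: 32


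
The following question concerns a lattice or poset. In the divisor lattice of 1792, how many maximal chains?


A maximal chain goes from the minimum element to a maximal element via cover relations.
Counting all min-to-max paths in the cover graph.
Total maximal chains: 9


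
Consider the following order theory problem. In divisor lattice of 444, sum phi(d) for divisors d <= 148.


Divisors of 444 up to 148: [1, 2, 3, 4, 6, 12, 37, 74, 111, 148]
phi values: [1, 1, 2, 2, 2, 4, 36, 36, 72, 72]
Sum = 228


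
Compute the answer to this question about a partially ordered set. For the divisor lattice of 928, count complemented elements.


An element a is complemented if some b has a meet b = bottom, a join b = top.
a is complemented iff gcd(a, n/a)=1, i.e. a is a unitary divisor of 928.
Complemented elements: 1, 29, 32, 928
Count: 4


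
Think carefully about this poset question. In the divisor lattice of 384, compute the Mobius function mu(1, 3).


In a divisor lattice, mu(a,b) = mu(b/a) where mu is the classical Mobius function.
b/a = 3/1 = 3
Prime factorization of 3: primes [3]
3 is squarefree with 1 prime factor(s), so mu(3) = (-1)^1 = -1


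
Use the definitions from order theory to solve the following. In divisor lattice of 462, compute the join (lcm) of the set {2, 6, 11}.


In a divisor lattice, join = lcm (least common multiple).
Compute lcm iteratively: start with first element, then lcm(current, next).
Elements: [2, 6, 11]
lcm(2,6) = 6
lcm(6,11) = 66
Final lcm = 66


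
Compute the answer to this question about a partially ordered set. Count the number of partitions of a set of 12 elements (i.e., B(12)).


B(n) = number of set partitions of an n-element set.
B(n) satisfies the recurrence: B(n+1) = sum_k C(n,k)*B(k).
B(12) = 4213597


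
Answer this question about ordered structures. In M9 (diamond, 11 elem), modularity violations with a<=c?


Modular law: if a <= c then a v (b ^ c) = (a v b) ^ c.
Check all triples (a,b,c) with a <= c among 11 elements.
This lattice is modular (diamonds M_m and their chain-products are modular).
Total violating triples: 0


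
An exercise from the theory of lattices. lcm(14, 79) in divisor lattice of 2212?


Join=lcm.
gcd(14,79)=1
lcm=1106


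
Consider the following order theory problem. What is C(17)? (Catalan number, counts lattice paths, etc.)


C(n) = C(2n, n) / (n+1).
C(34, 17) = 2333606220
C(17) = 2333606220 / 18 = 129644790
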